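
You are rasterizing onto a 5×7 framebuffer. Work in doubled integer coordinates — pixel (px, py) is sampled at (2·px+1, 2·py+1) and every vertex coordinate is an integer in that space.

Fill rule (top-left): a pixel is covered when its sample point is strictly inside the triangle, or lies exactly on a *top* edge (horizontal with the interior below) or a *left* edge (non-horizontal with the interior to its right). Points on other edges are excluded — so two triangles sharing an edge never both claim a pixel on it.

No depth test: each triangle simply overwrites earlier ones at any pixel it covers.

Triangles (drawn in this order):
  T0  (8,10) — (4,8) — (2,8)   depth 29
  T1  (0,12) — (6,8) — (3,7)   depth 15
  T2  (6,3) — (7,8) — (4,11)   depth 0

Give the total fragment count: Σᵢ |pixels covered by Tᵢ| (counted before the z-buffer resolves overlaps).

T0:
  2·area = 4  (B↔C swapped to make it positive)
  edge (8, 10)→(2, 8): d=(-6,-2) top-left  bias=+0
  edge (2, 8)→(4, 8): d=(2,0) top-left  bias=+0
  edge (4, 8)→(8, 10): d=(4,2) right/bottom  bias=-1
    (2,4)@(5, 9): e=[0,2,2] → #  [on edge]
    (3,4)@(7, 9): e=[4,2,-2] → ·
    (2,5)@(5, 11): e=[-12,6,10] → ·
  covered (1 px):
    · · · · ·
    · · · · ·
    · · · · ·
    · · · · ·
    · · # · ·
    · · · · ·
    · · · · ·
T1:
  2·area = 18  (B↔C swapped to make it positive)
  edge (0, 12)→(3, 7): d=(3,-5) top-left  bias=+0
  edge (3, 7)→(6, 8): d=(3,1) right/bottom  bias=-1
  edge (6, 8)→(0, 12): d=(-6,4) right/bottom  bias=-1
    (1,3)@(3, 7): e=[0,0,18] → ·  [on edge]
    (1,4)@(3, 9): e=[6,6,6] → #
    (2,4)@(5, 9): e=[16,4,-2] → ·
    (4,4)@(9, 9): e=[36,0,-18] → ·  [on edge]
    (0,5)@(1, 11): e=[2,14,2] → #
    (1,5)@(3, 11): e=[12,12,-6] → ·
    (0,6)@(1, 13): e=[8,20,-10] → ·
  covered (2 px):
    · · · · ·
    · · · · ·
    · · · · ·
    · · · · ·
    · # · · ·
    # · · · ·
    · · · · ·
T2:
  2·area = 18
  edge (6, 3)→(7, 8): d=(1,5) right/bottom  bias=-1
  edge (7, 8)→(4, 11): d=(-3,3) right/bottom  bias=-1
  edge (4, 11)→(6, 3): d=(2,-8) top-left  bias=+0
    (2,3)@(5, 7): e=[9,9,0] → #  [on edge]
    (3,3)@(7, 7): e=[-1,3,16] → ·
    (2,4)@(5, 9): e=[11,3,4] → #
    (3,4)@(7, 9): e=[1,-3,20] → ·
    (2,5)@(5, 11): e=[13,-3,8] → ·
  covered (2 px):
    · · · · ·
    · · · · ·
    · · · · ·
    · · # · ·
    · · # · ·
    · · · · ·
    · · · · ·

Result: 5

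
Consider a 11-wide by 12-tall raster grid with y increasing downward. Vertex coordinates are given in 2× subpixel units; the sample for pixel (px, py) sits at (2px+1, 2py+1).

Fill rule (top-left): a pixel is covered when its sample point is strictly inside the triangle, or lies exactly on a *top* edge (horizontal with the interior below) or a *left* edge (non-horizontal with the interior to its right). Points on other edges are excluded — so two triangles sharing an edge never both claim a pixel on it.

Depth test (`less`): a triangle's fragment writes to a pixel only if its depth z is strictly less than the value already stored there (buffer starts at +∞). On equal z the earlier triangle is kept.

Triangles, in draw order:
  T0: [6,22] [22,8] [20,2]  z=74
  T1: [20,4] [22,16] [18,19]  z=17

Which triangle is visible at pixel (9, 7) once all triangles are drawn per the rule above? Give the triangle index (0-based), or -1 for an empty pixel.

T0:
  2·area = 124  (B↔C swapped to make it positive)
  edge (6, 22)→(20, 2): d=(14,-20) top-left  bias=+0
  edge (20, 2)→(22, 8): d=(2,6) right/bottom  bias=-1
  edge (22, 8)→(6, 22): d=(-16,14) right/bottom  bias=-1
    (9,2)@(19, 5): e=[22,12,90] → #
    (10,2)@(21, 5): e=[62,0,62] → ·  [on edge]
    (8,3)@(17, 7): e=[10,28,86] → #
    (10,3)@(21, 7): e=[90,4,30] → #
    (8,4)@(17, 9): e=[38,32,54] → #
    (10,4)@(21, 9): e=[118,8,-2] → ·
    (7,5)@(15, 11): e=[26,48,50] → #
    (9,5)@(19, 11): e=[106,24,-6] → ·
    (6,6)@(13, 13): e=[14,64,46] → #
    (8,6)@(17, 13): e=[94,40,-10] → ·
    (5,7)@(11, 15): e=[2,80,42] → #
    (7,7)@(15, 15): e=[82,56,-14] → ·
  covered (15 px):
    · · · · · · · · · · ·
    · · · · · · · · · · ·
    · · · · · · · · · # ·
    · · · · · · · · # # #
    · · · · · · · · # # ·
    · · · · · · · # # · ·
    · · · · · · # # · · ·
    · · · · · # # · · · ·
    · · · · · # · · · · ·
    · · · · # · · · · · ·
    · · · # · · · · · · ·
    · · · · · · · · · · ·
T1:
  2·area = 54
  edge (20, 4)→(22, 16): d=(2,12) right/bottom  bias=-1
  edge (22, 16)→(18, 19): d=(-4,3) right/bottom  bias=-1
  edge (18, 19)→(20, 4): d=(2,-15) top-left  bias=+0
    (10,5)@(21, 11): e=[2,23,29] → #
    (9,6)@(19, 13): e=[30,21,3] → #
    (9,7)@(19, 15): e=[34,13,7] → #
    (9,8)@(19, 17): e=[38,5,11] → #
    (10,8)@(21, 17): e=[14,-1,41] → ·
    (9,9)@(19, 19): e=[42,-3,15] → ·
  covered (6 px):
    · · · · · · · · · · ·
    · · · · · · · · · · ·
    · · · · · · · · · · ·
    · · · · · · · · · · ·
    · · · · · · · · · · ·
    · · · · · · · · · · #
    · · · · · · · · · # #
    · · · · · · · · · # #
    · · · · · · · · · # ·
    · · · · · · · · · · ·
    · · · · · · · · · · ·
    · · · · · · · · · · ·

Z-buffer (winner per pixel, '.' = empty):
  . . . . . . . . . . .
  . . . . . . . . . . .
  . . . . . . . . . 0 .
  . . . . . . . . 0 0 0
  . . . . . . . . 0 0 .
  . . . . . . . 0 0 . 1
  . . . . . . 0 0 . 1 1
  . . . . . 0 0 . . 1 1
  . . . . . 0 . . . 1 .
  . . . . 0 . . . . . .
  . . . 0 . . . . . . .
  . . . . . . . . . . .

Answer: 1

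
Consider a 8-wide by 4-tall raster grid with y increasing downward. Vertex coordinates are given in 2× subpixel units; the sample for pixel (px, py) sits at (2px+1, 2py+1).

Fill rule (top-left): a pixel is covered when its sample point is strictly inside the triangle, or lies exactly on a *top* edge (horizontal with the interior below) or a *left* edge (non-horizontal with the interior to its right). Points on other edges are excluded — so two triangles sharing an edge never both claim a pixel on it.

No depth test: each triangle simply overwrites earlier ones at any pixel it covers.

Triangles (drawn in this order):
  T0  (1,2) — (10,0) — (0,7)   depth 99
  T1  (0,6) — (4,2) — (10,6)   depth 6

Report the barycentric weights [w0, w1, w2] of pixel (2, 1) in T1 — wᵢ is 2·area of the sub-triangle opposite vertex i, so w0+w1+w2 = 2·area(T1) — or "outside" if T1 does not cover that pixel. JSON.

T0:
  2·area = 43
  edge (1, 2)→(10, 0): d=(9,-2) top-left  bias=+0
  edge (10, 0)→(0, 7): d=(-10,7) right/bottom  bias=-1
  edge (0, 7)→(1, 2): d=(1,-5) top-left  bias=+0
    (3,0)@(7, 1): e=[3,11,29] → X
    (4,0)@(9, 1): e=[7,-3,39] → .
    (0,1)@(1, 3): e=[9,33,1] → X
    (1,1)@(3, 3): e=[13,19,11] → X
    (2,1)@(5, 3): e=[17,5,21] → X
    (3,1)@(7, 3): e=[21,-9,31] → .
    (0,2)@(1, 5): e=[27,13,3] → X
    (1,2)@(3, 5): e=[31,-1,13] → .
    (2,2)@(5, 5): e=[35,-15,23] → .
    (0,3)@(1, 7): e=[45,-7,5] → .
  covered (5 px):
    . . . X . . . .
    X X X . . . . .
    X . . . . . . .
    . . . . . . . .
T1:
  2·area = 40
  edge (0, 6)→(4, 2): d=(4,-4) top-left  bias=+0
  edge (4, 2)→(10, 6): d=(6,4) right/bottom  bias=-1
  edge (10, 6)→(0, 6): d=(-10,0) right/bottom  bias=-1
    (2,0)@(5, 1): e=[0,-10,50] → .  [on edge]
    (1,1)@(3, 3): e=[0,10,30] → X  [on edge]
    (2,1)@(5, 3): e=[8,2,30] → X
    (3,1)@(7, 3): e=[16,-6,30] → .
    (0,2)@(1, 5): e=[0,30,10] → X  [on edge]
    (3,2)@(7, 5): e=[24,6,10] → X
    (4,2)@(9, 5): e=[32,-2,10] → .
    (0,3)@(1, 7): e=[8,42,-10] → .
    (1,3)@(3, 7): e=[16,34,-10] → .
    (2,3)@(5, 7): e=[24,26,-10] → .
    (3,3)@(7, 7): e=[32,18,-10] → .
  covered (6 px):
    . . . . . . . .
    . X X . . . . .
    X X X X . . . .
    . . . . . . . .

Final: [2,30,8]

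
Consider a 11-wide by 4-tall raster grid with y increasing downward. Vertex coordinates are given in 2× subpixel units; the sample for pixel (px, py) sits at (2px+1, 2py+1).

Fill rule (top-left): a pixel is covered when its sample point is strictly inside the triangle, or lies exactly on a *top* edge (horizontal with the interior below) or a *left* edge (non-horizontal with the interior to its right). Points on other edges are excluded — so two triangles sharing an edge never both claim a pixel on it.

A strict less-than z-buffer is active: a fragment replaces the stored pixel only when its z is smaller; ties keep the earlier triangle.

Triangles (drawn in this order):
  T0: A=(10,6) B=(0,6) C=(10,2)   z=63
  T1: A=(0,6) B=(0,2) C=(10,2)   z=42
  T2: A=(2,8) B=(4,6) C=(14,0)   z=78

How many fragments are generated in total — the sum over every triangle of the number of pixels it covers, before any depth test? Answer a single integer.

T0:
  2·area = 40
  edge (10, 6)→(0, 6): d=(-10,0) right/bottom  bias=-1
  edge (0, 6)→(10, 2): d=(10,-4) top-left  bias=+0
  edge (10, 2)→(10, 6): d=(0,4) right/bottom  bias=-1
    (4,1)@(9, 3): e=[30,6,4] → █
    (5,1)@(11, 3): e=[30,14,-4] → ·
    (1,2)@(3, 5): e=[10,2,28] → █
    (2,2)@(5, 5): e=[10,10,20] → █
    (3,2)@(7, 5): e=[10,18,12] → █
    (5,2)@(11, 5): e=[10,34,-4] → ·
    (1,3)@(3, 7): e=[-10,22,28] → ·
    (2,3)@(5, 7): e=[-10,30,20] → ·
    (3,3)@(7, 7): e=[-10,38,12] → ·
    (4,3)@(9, 7): e=[-10,46,4] → ·
  covered (5 px):
    · · · · · · · · · · ·
    · · · · █ · · · · · ·
    · █ █ █ █ · · · · · ·
    · · · · · · · · · · ·
T1:
  2·area = 40
  edge (0, 6)→(0, 2): d=(0,-4) top-left  bias=+0
  edge (0, 2)→(10, 2): d=(10,0) top-left  bias=+0
  edge (10, 2)→(0, 6): d=(-10,4) right/bottom  bias=-1
    (0,1)@(1, 3): e=[4,10,26] → █
    (1,1)@(3, 3): e=[12,10,18] → █
    (2,1)@(5, 3): e=[20,10,10] → █
    (3,1)@(7, 3): e=[28,10,2] → █
    (4,1)@(9, 3): e=[36,10,-6] → ·
    (0,2)@(1, 5): e=[4,30,6] → █
    (1,2)@(3, 5): e=[12,30,-2] → ·
    (2,2)@(5, 5): e=[20,30,-10] → ·
    (3,2)@(7, 5): e=[28,30,-18] → ·
    (0,3)@(1, 7): e=[4,50,-14] → ·
  covered (5 px):
    · · · · · · · · · · ·
    █ █ █ █ · · · · · · ·
    █ · · · · · · · · · ·
    · · · · · · · · · · ·
T2:
  2·area = 8
  edge (2, 8)→(4, 6): d=(2,-2) top-left  bias=+0
  edge (4, 6)→(14, 0): d=(10,-6) top-left  bias=+0
  edge (14, 0)→(2, 8): d=(-12,8) right/bottom  bias=-1
    (4,0)@(9, 1): e=[0,-20,28] → ·  [on edge]
    (3,1)@(7, 3): e=[0,-12,20] → ·  [on edge]
    (4,1)@(9, 3): e=[4,0,4] → █  [on edge]
    (5,1)@(11, 3): e=[8,12,-12] → ·
    (2,2)@(5, 5): e=[0,-4,12] → ·  [on edge]
    (4,2)@(9, 5): e=[8,20,-20] → ·
    (1,3)@(3, 7): e=[0,4,4] → █  [on edge]
    (2,3)@(5, 7): e=[4,16,-12] → ·
  covered (2 px):
    · · · · · · · · · · ·
    · · · · █ · · · · · ·
    · · · · · · · · · · ·
    · █ · · · · · · · · ·

Final: 12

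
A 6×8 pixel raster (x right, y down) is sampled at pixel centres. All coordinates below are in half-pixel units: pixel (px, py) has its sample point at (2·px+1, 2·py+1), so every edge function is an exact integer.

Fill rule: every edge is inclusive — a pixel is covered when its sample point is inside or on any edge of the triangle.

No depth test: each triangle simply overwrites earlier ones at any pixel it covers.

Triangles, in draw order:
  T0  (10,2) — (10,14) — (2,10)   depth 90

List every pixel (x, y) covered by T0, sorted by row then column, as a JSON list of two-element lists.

T0:
  2·area = 96
  edge (10, 2)→(10, 14): d=(0,12) inclusive
  edge (10, 14)→(2, 10): d=(-8,-4) inclusive
  edge (2, 10)→(10, 2): d=(8,-8) inclusive
    (5,0)@(11, 1): e=[-12,108,0] → ·  [on edge]
    (4,1)@(9, 3): e=[12,84,0] → #  [on edge]
    (5,1)@(11, 3): e=[-12,92,16] → ·
    (3,2)@(7, 5): e=[36,60,0] → #  [on edge]
    (5,2)@(11, 5): e=[-12,76,32] → ·
    (2,3)@(5, 7): e=[60,36,0] → #  [on edge]
    (5,3)@(11, 7): e=[-12,60,48] → ·
    (1,4)@(3, 9): e=[84,12,0] → #  [on edge]
    (5,4)@(11, 9): e=[-12,44,64] → ·
    (0,5)@(1, 11): e=[108,-12,0] → ·  [on edge]
    (1,5)@(3, 11): e=[84,-4,16] → ·
    (2,5)@(5, 11): e=[60,4,32] → #
  covered (14 px):
    · · · · · ·
    · · · · # ·
    · · · # # ·
    · · # # # ·
    · # # # # ·
    · · # # # ·
    · · · · # ·
    · · · · · ·

Result: [[4,1],[3,2],[4,2],[2,3],[3,3],[4,3],[1,4],[2,4],[3,4],[4,4],[2,5],[3,5],[4,5],[4,6]]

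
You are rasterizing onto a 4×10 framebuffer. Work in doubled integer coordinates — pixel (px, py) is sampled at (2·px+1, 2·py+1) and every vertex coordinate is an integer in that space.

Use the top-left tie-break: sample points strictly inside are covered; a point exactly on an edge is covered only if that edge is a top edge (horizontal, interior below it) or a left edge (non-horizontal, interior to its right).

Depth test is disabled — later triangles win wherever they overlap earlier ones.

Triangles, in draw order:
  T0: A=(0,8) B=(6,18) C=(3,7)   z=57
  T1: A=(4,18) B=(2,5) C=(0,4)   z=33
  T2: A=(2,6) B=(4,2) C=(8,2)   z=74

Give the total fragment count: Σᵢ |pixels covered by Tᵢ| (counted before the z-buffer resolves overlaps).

T0:
  2·area = 36  (B↔C swapped to make it positive)
  edge (0, 8)→(3, 7): d=(3,-1) top-left  bias=+0
  edge (3, 7)→(6, 18): d=(3,11) right/bottom  bias=-1
  edge (6, 18)→(0, 8): d=(-6,-10) top-left  bias=+0
    (1,3)@(3, 7): e=[0,0,36] → ·  [on edge]
    (0,4)@(1, 9): e=[4,28,4] → █
    (1,4)@(3, 9): e=[6,6,24] → █
    (2,4)@(5, 9): e=[8,-16,44] → ·
    (0,5)@(1, 11): e=[10,34,-8] → ·
    (1,5)@(3, 11): e=[12,12,12] → █
    (2,5)@(5, 11): e=[14,-10,32] → ·
    (1,6)@(3, 13): e=[18,18,0] → █  [on edge]
    (2,6)@(5, 13): e=[20,-4,20] → ·
    (1,7)@(3, 15): e=[24,24,-12] → ·
    (2,7)@(5, 15): e=[26,2,8] → █
    (3,7)@(7, 15): e=[28,-20,28] → ·
  covered (5 px):
    · · · ·
    · · · ·
    · · · ·
    · · · ·
    █ █ · ·
    · █ · ·
    · █ · ·
    · · █ ·
    · · · ·
    · · · ·
T1:
  2·area = 24  (B↔C swapped to make it positive)
  edge (4, 18)→(0, 4): d=(-4,-14) top-left  bias=+0
  edge (0, 4)→(2, 5): d=(2,1) right/bottom  bias=-1
  edge (2, 5)→(4, 18): d=(2,13) right/bottom  bias=-1
    (0,2)@(1, 5): e=[10,1,13] → █
    (1,2)@(3, 5): e=[38,-1,-13] → ·
    (0,3)@(1, 7): e=[2,5,17] → █
    (1,3)@(3, 7): e=[30,3,-9] → ·
    (0,4)@(1, 9): e=[-6,9,21] → ·
    (1,6)@(3, 13): e=[6,15,3] → █
    (2,6)@(5, 13): e=[34,13,-23] → ·
    (1,7)@(3, 15): e=[-2,19,7] → ·
  covered (3 px):
    · · · ·
    · · · ·
    █ · · ·
    █ · · ·
    · · · ·
    · · · ·
    · █ · ·
    · · · ·
    · · · ·
    · · · ·
T2:
  2·area = 16
  edge (2, 6)→(4, 2): d=(2,-4) top-left  bias=+0
  edge (4, 2)→(8, 2): d=(4,0) top-left  bias=+0
  edge (8, 2)→(2, 6): d=(-6,4) right/bottom  bias=-1
    (2,1)@(5, 3): e=[6,4,6] → █
    (3,1)@(7, 3): e=[14,4,-2] → ·
    (1,2)@(3, 5): e=[2,12,2] → █
    (2,2)@(5, 5): e=[10,12,-6] → ·
    (1,3)@(3, 7): e=[6,20,-10] → ·
  covered (2 px):
    · · · ·
    · · █ ·
    · █ · ·
    · · · ·
    · · · ·
    · · · ·
    · · · ·
    · · · ·
    · · · ·
    · · · ·

Answer: 10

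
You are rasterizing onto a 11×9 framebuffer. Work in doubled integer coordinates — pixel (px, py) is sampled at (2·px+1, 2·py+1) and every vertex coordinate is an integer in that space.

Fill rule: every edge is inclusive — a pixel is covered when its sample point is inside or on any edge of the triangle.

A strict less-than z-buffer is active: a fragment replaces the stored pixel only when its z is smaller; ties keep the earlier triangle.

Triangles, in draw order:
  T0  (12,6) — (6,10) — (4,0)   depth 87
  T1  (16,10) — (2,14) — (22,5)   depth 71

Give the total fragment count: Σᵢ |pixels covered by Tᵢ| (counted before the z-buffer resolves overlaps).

T0:
  2·area = 68
  edge (12, 6)→(6, 10): d=(-6,4) inclusive
  edge (6, 10)→(4, 0): d=(-2,-10) inclusive
  edge (4, 0)→(12, 6): d=(8,6) inclusive
    (2,0)@(5, 1): e=[58,8,2] → █
    (3,0)@(7, 1): e=[50,28,-10] → ·
    (2,1)@(5, 3): e=[46,4,18] → █
    (3,1)@(7, 3): e=[38,24,6] → █
    (4,1)@(9, 3): e=[30,44,-6] → ·
    (2,2)@(5, 5): e=[34,0,34] → █  [on edge]
    (4,2)@(9, 5): e=[18,40,10] → █
    (5,2)@(11, 5): e=[10,60,-2] → ·
    (2,3)@(5, 7): e=[22,-4,50] → ·
    (3,3)@(7, 7): e=[14,16,38] → █
    (5,3)@(11, 7): e=[-2,56,14] → ·
    (3,4)@(7, 9): e=[2,12,54] → █
    (3,7)@(7, 15): e=[-34,0,102] → ·  [on edge]
  covered (9 px):
    · · █ · · · · · · · ·
    · · █ █ · · · · · · ·
    · · █ █ █ · · · · · ·
    · · · █ █ · · · · · ·
    · · · █ · · · · · · ·
    · · · · · · · · · · ·
    · · · · · · · · · · ·
    · · · · · · · · · · ·
    · · · · · · · · · · ·
T1:
  2·area = 46
  edge (16, 10)→(2, 14): d=(-14,4) inclusive
  edge (2, 14)→(22, 5): d=(20,-9) inclusive
  edge (22, 5)→(16, 10): d=(-6,5) inclusive
    (9,3)@(19, 7): e=[30,13,3] → █
    (10,3)@(21, 7): e=[22,31,-7] → ·
    (7,4)@(15, 9): e=[18,17,11] → █
    (8,4)@(17, 9): e=[10,35,1] → █
    (9,4)@(19, 9): e=[2,53,-9] → ·
    (4,5)@(9, 11): e=[14,3,29] → █
    (5,5)@(11, 11): e=[6,21,19] → █
    (6,5)@(13, 11): e=[-2,39,9] → ·
    (7,5)@(15, 11): e=[-10,57,-1] → ·
    (8,5)@(17, 11): e=[-18,75,-11] → ·
    (2,6)@(5, 13): e=[2,7,37] → █
    (3,6)@(7, 13): e=[-6,25,27] → ·
  covered (6 px):
    · · · · · · · · · · ·
    · · · · · · · · · · ·
    · · · · · · · · · · ·
    · · · · · · · · · █ ·
    · · · · · · · █ █ · ·
    · · · · █ █ · · · · ·
    · · █ · · · · · · · ·
    · · · · · · · · · · ·
    · · · · · · · · · · ·

Answer: 15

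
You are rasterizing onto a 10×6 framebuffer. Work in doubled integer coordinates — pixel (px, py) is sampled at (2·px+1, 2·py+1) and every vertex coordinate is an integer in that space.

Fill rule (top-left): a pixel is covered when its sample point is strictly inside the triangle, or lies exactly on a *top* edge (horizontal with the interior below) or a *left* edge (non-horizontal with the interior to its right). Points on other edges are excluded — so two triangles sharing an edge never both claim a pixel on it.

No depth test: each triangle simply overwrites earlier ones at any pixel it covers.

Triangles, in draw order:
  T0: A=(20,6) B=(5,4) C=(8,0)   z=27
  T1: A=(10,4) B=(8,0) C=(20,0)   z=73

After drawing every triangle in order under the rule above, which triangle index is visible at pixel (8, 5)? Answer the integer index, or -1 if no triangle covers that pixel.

T0:
  2·area = 66
  edge (20, 6)→(5, 4): d=(-15,-2) top-left  bias=+0
  edge (5, 4)→(8, 0): d=(3,-4) top-left  bias=+0
  edge (8, 0)→(20, 6): d=(12,6) right/bottom  bias=-1
    (4,0)@(9, 1): e=[53,7,6] → X
    (5,0)@(11, 1): e=[57,15,-6] → .
    (3,1)@(7, 3): e=[19,5,42] → X
    (5,1)@(11, 3): e=[27,21,18] → X
    (6,1)@(13, 3): e=[31,29,6] → X
    (7,1)@(15, 3): e=[35,37,-6] → .
    (3,2)@(7, 5): e=[-11,11,66] → .
    (4,2)@(9, 5): e=[-7,19,54] → .
    (5,2)@(11, 5): e=[-3,27,42] → .
    (6,2)@(13, 5): e=[1,35,30] → X
    (7,2)@(15, 5): e=[5,43,18] → X
    (8,2)@(17, 5): e=[9,51,6] → X
  covered (8 px):
    . . . . X . . . . .
    . . . X X X X . . .
    . . . . . . X X X .
    . . . . . . . . . .
    . . . . . . . . . .
    . . . . . . . . . .
T1:
  2·area = 48
  edge (10, 4)→(8, 0): d=(-2,-4) top-left  bias=+0
  edge (8, 0)→(20, 0): d=(12,0) top-left  bias=+0
  edge (20, 0)→(10, 4): d=(-10,4) right/bottom  bias=-1
    (4,0)@(9, 1): e=[2,12,34] → X
    (5,0)@(11, 1): e=[10,12,26] → X
    (6,0)@(13, 1): e=[18,12,18] → X
    (7,0)@(15, 1): e=[26,12,10] → X
    (8,0)@(17, 1): e=[34,12,2] → X
    (9,0)@(19, 1): e=[42,12,-6] → .
    (4,1)@(9, 3): e=[-2,36,14] → .
    (5,1)@(11, 3): e=[6,36,6] → X
    (6,1)@(13, 3): e=[14,36,-2] → .
    (7,1)@(15, 3): e=[22,36,-10] → .
    (8,1)@(17, 3): e=[30,36,-18] → .
    (5,2)@(11, 5): e=[2,60,-14] → .
  covered (6 px):
    . . . . X X X X X .
    . . . . . X . . . .
    . . . . . . . . . .
    . . . . . . . . . .
    . . . . . . . . . .
    . . . . . . . . . .

Z-buffer (winner per pixel, '.' = empty):
  . . . . 1 1 1 1 1 .
  . . . 0 0 1 0 . . .
  . . . . . . 0 0 0 .
  . . . . . . . . . .
  . . . . . . . . . .
  . . . . . . . . . .

Final: -1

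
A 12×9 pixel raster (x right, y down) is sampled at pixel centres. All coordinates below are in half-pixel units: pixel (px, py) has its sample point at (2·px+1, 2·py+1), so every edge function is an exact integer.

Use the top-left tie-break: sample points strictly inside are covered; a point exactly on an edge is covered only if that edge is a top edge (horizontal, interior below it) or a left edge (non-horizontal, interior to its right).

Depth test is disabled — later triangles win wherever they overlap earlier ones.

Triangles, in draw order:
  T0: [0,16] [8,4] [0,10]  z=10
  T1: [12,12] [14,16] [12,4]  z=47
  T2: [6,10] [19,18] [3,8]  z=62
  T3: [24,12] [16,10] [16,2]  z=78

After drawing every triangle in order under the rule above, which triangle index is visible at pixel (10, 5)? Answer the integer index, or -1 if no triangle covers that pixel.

T0:
  2·area = 48  (B↔C swapped to make it positive)
  edge (0, 16)→(0, 10): d=(0,-6) top-left  bias=+0
  edge (0, 10)→(8, 4): d=(8,-6) top-left  bias=+0
  edge (8, 4)→(0, 16): d=(-8,12) right/bottom  bias=-1
    (3,2)@(7, 5): e=[42,2,4] → #
    (4,2)@(9, 5): e=[54,14,-20] → ·
    (2,3)@(5, 7): e=[30,6,12] → #
    (3,3)@(7, 7): e=[42,18,-12] → ·
    (1,4)@(3, 9): e=[18,10,20] → #
    (2,4)@(5, 9): e=[30,22,-4] → ·
    (0,5)@(1, 11): e=[6,14,28] → #
    (2,5)@(5, 11): e=[30,38,-20] → ·
    (0,6)@(1, 13): e=[6,30,12] → #
    (1,6)@(3, 13): e=[18,42,-12] → ·
    (0,7)@(1, 15): e=[6,46,-4] → ·
  covered (6 px):
    · · · · · · · · · · · ·
    · · · · · · · · · · · ·
    · · · # · · · · · · · ·
    · · # · · · · · · · · ·
    · # · · · · · · · · · ·
    # # · · · · · · · · · ·
    # · · · · · · · · · · ·
    · · · · · · · · · · · ·
    · · · · · · · · · · · ·
T1:
  2·area = 16  (B↔C swapped to make it positive)
  edge (12, 12)→(12, 4): d=(0,-8) top-left  bias=+0
  edge (12, 4)→(14, 16): d=(2,12) right/bottom  bias=-1
  edge (14, 16)→(12, 12): d=(-2,-4) top-left  bias=+0
    (6,5)@(13, 11): e=[8,2,6] → #
    (7,5)@(15, 11): e=[24,-22,14] → ·
    (6,6)@(13, 13): e=[8,6,2] → #
    (7,6)@(15, 13): e=[24,-18,10] → ·
    (6,7)@(13, 15): e=[8,10,-2] → ·
  covered (2 px):
    · · · · · · · · · · · ·
    · · · · · · · · · · · ·
    · · · · · · · · · · · ·
    · · · · · · · · · · · ·
    · · · · · · · · · · · ·
    · · · · · · # · · · · ·
    · · · · · · # · · · · ·
    · · · · · · · · · · · ·
    · · · · · · · · · · · ·
T2:
  2·area = 2  (B↔C swapped to make it positive)
  edge (6, 10)→(3, 8): d=(-3,-2) top-left  bias=+0
  edge (3, 8)→(19, 18): d=(16,10) right/bottom  bias=-1
  edge (19, 18)→(6, 10): d=(-13,-8) top-left  bias=+0
    (5,6)@(11, 13): e=[1,0,1] → ·  [on edge]
  covered (0 px):
    · · · · · · · · · · · ·
    · · · · · · · · · · · ·
    · · · · · · · · · · · ·
    · · · · · · · · · · · ·
    · · · · · · · · · · · ·
    · · · · · · · · · · · ·
    · · · · · · · · · · · ·
    · · · · · · · · · · · ·
    · · · · · · · · · · · ·
T3:
  2·area = 64
  edge (24, 12)→(16, 10): d=(-8,-2) top-left  bias=+0
  edge (16, 10)→(16, 2): d=(0,-8) top-left  bias=+0
  edge (16, 2)→(24, 12): d=(8,10) right/bottom  bias=-1
    (8,2)@(17, 5): e=[42,8,14] → #
    (9,2)@(19, 5): e=[46,24,-6] → ·
    (8,3)@(17, 7): e=[26,8,30] → #
    (9,3)@(19, 7): e=[30,24,10] → #
    (10,3)@(21, 7): e=[34,40,-10] → ·
    (8,4)@(17, 9): e=[10,8,46] → #
    (10,4)@(21, 9): e=[18,40,6] → #
    (11,4)@(23, 9): e=[22,56,-14] → ·
    (8,5)@(17, 11): e=[-6,8,62] → ·
    (9,5)@(19, 11): e=[-2,24,42] → ·
    (10,5)@(21, 11): e=[2,40,22] → #
    (11,5)@(23, 11): e=[6,56,2] → #
  covered (8 px):
    · · · · · · · · · · · ·
    · · · · · · · · · · · ·
    · · · · · · · · # · · ·
    · · · · · · · · # # · ·
    · · · · · · · · # # # ·
    · · · · · · · · · · # #
    · · · · · · · · · · · ·
    · · · · · · · · · · · ·
    · · · · · · · · · · · ·

Z-buffer (winner per pixel, '.' = empty):
  . . . . . . . . . . . .
  . . . . . . . . . . . .
  . . . 0 . . . . 3 . . .
  . . 0 . . . . . 3 3 . .
  . 0 . . . . . . 3 3 3 .
  0 0 . . . . 1 . . . 3 3
  0 . . . . . 1 . . . . .
  . . . . . . . . . . . .
  . . . . . . . . . . . .

Final: 3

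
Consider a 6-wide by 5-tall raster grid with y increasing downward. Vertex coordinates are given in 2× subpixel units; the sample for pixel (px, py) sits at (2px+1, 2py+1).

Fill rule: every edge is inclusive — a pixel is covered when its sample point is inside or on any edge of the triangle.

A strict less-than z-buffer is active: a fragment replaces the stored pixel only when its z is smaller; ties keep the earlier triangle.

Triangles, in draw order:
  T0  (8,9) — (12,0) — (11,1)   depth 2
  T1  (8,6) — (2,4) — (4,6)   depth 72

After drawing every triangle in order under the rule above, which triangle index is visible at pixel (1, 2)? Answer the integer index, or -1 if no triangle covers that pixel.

T0:
  2·area = 5  (B↔C swapped to make it positive)
  edge (8, 9)→(11, 1): d=(3,-8) inclusive
  edge (11, 1)→(12, 0): d=(1,-1) inclusive
  edge (12, 0)→(8, 9): d=(-4,9) inclusive
    (5,0)@(11, 1): e=[0,0,5] → X  [on edge]
    (4,1)@(9, 3): e=[-10,0,15] → .  [on edge]
    (5,1)@(11, 3): e=[6,2,-3] → .
    (3,2)@(7, 5): e=[-20,0,25] → .  [on edge]
    (2,3)@(5, 7): e=[-30,0,35] → .  [on edge]
    (1,4)@(3, 9): e=[-40,0,45] → .  [on edge]
  covered (1 px):
    . . . . . X
    . . . . . .
    . . . . . .
    . . . . . .
    . . . . . .
T1:
  2·area = 8  (B↔C swapped to make it positive)
  edge (8, 6)→(4, 6): d=(-4,0) inclusive
  edge (4, 6)→(2, 4): d=(-2,-2) inclusive
  edge (2, 4)→(8, 6): d=(6,2) inclusive
    (0,1)@(1, 3): e=[12,0,-4] → .  [on edge]
    (1,2)@(3, 5): e=[4,0,4] → X  [on edge]
    (2,2)@(5, 5): e=[4,4,0] → X  [on edge]
    (3,2)@(7, 5): e=[4,8,-4] → .
    (1,3)@(3, 7): e=[-4,-4,16] → .
    (2,3)@(5, 7): e=[-4,0,12] → .  [on edge]
    (5,3)@(11, 7): e=[-4,12,0] → .  [on edge]
    (3,4)@(7, 9): e=[-12,0,20] → .  [on edge]
  covered (2 px):
    . . . . . .
    . . . . . .
    . X X . . .
    . . . . . .
    . . . . . .

Z-buffer (winner per pixel, '.' = empty):
  . . . . . 0
  . . . . . .
  . 1 1 . . .
  . . . . . .
  . . . . . .

Final: 1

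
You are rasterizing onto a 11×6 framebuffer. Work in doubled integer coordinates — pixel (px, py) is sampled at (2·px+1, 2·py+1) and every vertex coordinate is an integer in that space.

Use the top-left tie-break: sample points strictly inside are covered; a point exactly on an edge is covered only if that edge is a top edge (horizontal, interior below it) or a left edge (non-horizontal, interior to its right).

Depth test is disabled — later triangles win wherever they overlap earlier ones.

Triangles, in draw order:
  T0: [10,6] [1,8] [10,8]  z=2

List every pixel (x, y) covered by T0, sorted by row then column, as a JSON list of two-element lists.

T0:
  2·area = 18  (B↔C swapped to make it positive)
  edge (10, 6)→(10, 8): d=(0,2) right/bottom  bias=-1
  edge (10, 8)→(1, 8): d=(-9,0) right/bottom  bias=-1
  edge (1, 8)→(10, 6): d=(9,-2) top-left  bias=+0
    (3,3)@(7, 7): e=[6,9,3] → X
    (4,3)@(9, 7): e=[2,9,7] → X
    (5,3)@(11, 7): e=[-2,9,11] → .
    (3,4)@(7, 9): e=[6,-9,21] → .
    (4,4)@(9, 9): e=[2,-9,25] → .
  covered (2 px):
    . . . . . . . . . . .
    . . . . . . . . . . .
    . . . . . . . . . . .
    . . . X X . . . . . .
    . . . . . . . . . . .
    . . . . . . . . . . .

Answer: [[3,3],[4,3]]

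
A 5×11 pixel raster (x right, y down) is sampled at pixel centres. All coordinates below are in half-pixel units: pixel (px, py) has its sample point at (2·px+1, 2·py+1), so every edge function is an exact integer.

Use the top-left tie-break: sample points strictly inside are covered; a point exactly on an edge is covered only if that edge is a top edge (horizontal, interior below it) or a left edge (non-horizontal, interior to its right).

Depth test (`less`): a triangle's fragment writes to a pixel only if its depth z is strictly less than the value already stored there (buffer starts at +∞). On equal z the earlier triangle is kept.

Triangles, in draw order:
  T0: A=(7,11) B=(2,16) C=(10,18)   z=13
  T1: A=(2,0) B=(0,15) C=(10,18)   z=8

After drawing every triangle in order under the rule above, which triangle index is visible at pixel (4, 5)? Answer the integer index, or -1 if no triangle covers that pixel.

T0:
  2·area = 50  (B↔C swapped to make it positive)
  edge (7, 11)→(10, 18): d=(3,7) right/bottom  bias=-1
  edge (10, 18)→(2, 16): d=(-8,-2) top-left  bias=+0
  edge (2, 16)→(7, 11): d=(5,-5) top-left  bias=+0
    (4,4)@(9, 9): e=[-20,70,0] → ·  [on edge]
    (3,5)@(7, 11): e=[0,50,0] → ·  [on edge]
    (2,6)@(5, 13): e=[20,30,0] → #  [on edge]
    (3,6)@(7, 13): e=[6,34,10] → #
    (4,6)@(9, 13): e=[-8,38,20] → ·
    (1,7)@(3, 15): e=[40,10,0] → #  [on edge]
    (4,7)@(9, 15): e=[-2,22,30] → ·
    (0,8)@(1, 17): e=[60,-10,0] → ·  [on edge]
    (1,8)@(3, 17): e=[46,-6,10] → ·
    (2,8)@(5, 17): e=[32,-2,20] → ·
    (3,8)@(7, 17): e=[18,2,30] → #
    (4,8)@(9, 17): e=[4,6,40] → #
  covered (7 px):
    · · · · ·
    · · · · ·
    · · · · ·
    · · · · ·
    · · · · ·
    · · · · ·
    · · # # ·
    · # # # ·
    · · · # #
    · · · · ·
    · · · · ·
T1:
  2·area = 156  (B↔C swapped to make it positive)
  edge (2, 0)→(10, 18): d=(8,18) right/bottom  bias=-1
  edge (10, 18)→(0, 15): d=(-10,-3) top-left  bias=+0
  edge (0, 15)→(2, 0): d=(2,-15) top-left  bias=+0
    (1,1)@(3, 3): e=[6,129,21] → #
    (2,1)@(5, 3): e=[-30,135,51] → ·
    (1,2)@(3, 5): e=[22,109,25] → #
    (2,2)@(5, 5): e=[-14,115,55] → ·
    (1,3)@(3, 7): e=[38,89,29] → #
    (2,3)@(5, 7): e=[2,95,59] → #
    (3,3)@(7, 7): e=[-34,101,89] → ·
    (0,4)@(1, 9): e=[90,63,3] → #
    (3,4)@(7, 9): e=[-18,81,93] → ·
    (0,5)@(1, 11): e=[106,43,7] → #
    (3,5)@(7, 11): e=[-2,61,97] → ·
    (0,6)@(1, 13): e=[122,23,11] → #
  covered (20 px):
    · · · · ·
    · # · · ·
    · # · · ·
    · # # · ·
    # # # · ·
    # # # · ·
    # # # # ·
    # # # # ·
    · · · # #
    · · · · ·
    · · · · ·

Z-buffer (winner per pixel, '.' = empty):
  . . . . .
  . 1 . . .
  . 1 . . .
  . 1 1 . .
  1 1 1 . .
  1 1 1 . .
  1 1 1 1 .
  1 1 1 1 .
  . . . 1 1
  . . . . .
  . . . . .

Result: -1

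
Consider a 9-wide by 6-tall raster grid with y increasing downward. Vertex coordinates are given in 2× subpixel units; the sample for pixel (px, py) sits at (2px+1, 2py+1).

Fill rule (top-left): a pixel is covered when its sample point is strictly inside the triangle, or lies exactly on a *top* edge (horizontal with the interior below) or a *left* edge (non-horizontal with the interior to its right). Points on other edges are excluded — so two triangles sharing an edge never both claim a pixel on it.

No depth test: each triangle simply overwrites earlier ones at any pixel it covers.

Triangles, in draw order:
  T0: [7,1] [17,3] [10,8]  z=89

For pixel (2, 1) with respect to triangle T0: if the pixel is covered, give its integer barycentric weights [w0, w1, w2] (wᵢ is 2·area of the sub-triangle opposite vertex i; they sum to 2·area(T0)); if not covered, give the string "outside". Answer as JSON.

T0:
  2·area = 64
  edge (7, 1)→(17, 3): d=(10,2) right/bottom  bias=-1
  edge (17, 3)→(10, 8): d=(-7,5) right/bottom  bias=-1
  edge (10, 8)→(7, 1): d=(-3,-7) top-left  bias=+0
    (3,0)@(7, 1): e=[0,64,0] → .  [on edge]
    (4,1)@(9, 3): e=[16,40,8] → X
    (5,1)@(11, 3): e=[12,30,22] → X
    (6,1)@(13, 3): e=[8,20,36] → X
    (7,1)@(15, 3): e=[4,10,50] → X
    (8,1)@(17, 3): e=[0,0,64] → .  [on edge]
    (4,2)@(9, 5): e=[36,26,2] → X
    (7,2)@(15, 5): e=[24,-4,44] → .
    (4,3)@(9, 7): e=[56,12,-4] → .
    (5,3)@(11, 7): e=[52,2,10] → X
    (6,3)@(13, 7): e=[48,-8,24] → .
    (5,4)@(11, 9): e=[72,-12,4] → .
  covered (8 px):
    . . . . . . . . .
    . . . . X X X X .
    . . . . X X X . .
    . . . . . X . . .
    . . . . . . . . .
    . . . . . . . . .

Result: "outside"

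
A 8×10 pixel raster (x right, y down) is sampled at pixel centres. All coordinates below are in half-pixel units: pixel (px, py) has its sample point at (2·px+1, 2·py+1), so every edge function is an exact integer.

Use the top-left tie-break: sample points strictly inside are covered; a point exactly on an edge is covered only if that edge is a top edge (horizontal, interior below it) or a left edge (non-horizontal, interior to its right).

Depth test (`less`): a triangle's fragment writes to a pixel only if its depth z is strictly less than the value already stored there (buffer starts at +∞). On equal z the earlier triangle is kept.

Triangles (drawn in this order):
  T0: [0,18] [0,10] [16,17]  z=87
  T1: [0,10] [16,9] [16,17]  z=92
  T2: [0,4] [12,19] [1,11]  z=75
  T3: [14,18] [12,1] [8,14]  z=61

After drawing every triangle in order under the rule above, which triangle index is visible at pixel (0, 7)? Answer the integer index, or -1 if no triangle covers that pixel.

T0:
  2·area = 128
  edge (0, 18)→(0, 10): d=(0,-8) top-left  bias=+0
  edge (0, 10)→(16, 17): d=(16,7) right/bottom  bias=-1
  edge (16, 17)→(0, 18): d=(-16,1) right/bottom  bias=-1
    (0,5)@(1, 11): e=[8,9,111] → █
    (1,5)@(3, 11): e=[24,-5,109] → ·
    (0,6)@(1, 13): e=[8,41,79] → █
    (1,6)@(3, 13): e=[24,27,77] → █
    (2,6)@(5, 13): e=[40,13,75] → █
    (3,6)@(7, 13): e=[56,-1,73] → ·
    (0,7)@(1, 15): e=[8,73,47] → █
    (3,7)@(7, 15): e=[56,31,41] → █
    (4,7)@(9, 15): e=[72,17,39] → █
    (5,7)@(11, 15): e=[88,3,37] → █
    (6,7)@(13, 15): e=[104,-11,35] → ·
    (0,8)@(1, 17): e=[8,105,15] → █
  covered (18 px):
    · · · · · · · ·
    · · · · · · · ·
    · · · · · · · ·
    · · · · · · · ·
    · · · · · · · ·
    █ · · · · · · ·
    █ █ █ · · · · ·
    █ █ █ █ █ █ · ·
    █ █ █ █ █ █ █ █
    · · · · · · · ·
T1:
  2·area = 128
  edge (0, 10)→(16, 9): d=(16,-1) top-left  bias=+0
  edge (16, 9)→(16, 17): d=(0,8) right/bottom  bias=-1
  edge (16, 17)→(0, 10): d=(-16,-7) top-left  bias=+0
    (1,5)@(3, 11): e=[19,104,5] → █
    (2,5)@(5, 11): e=[21,88,19] → █
    (3,5)@(7, 11): e=[23,72,33] → █
    (4,5)@(9, 11): e=[25,56,47] → █
    (5,5)@(11, 11): e=[27,40,61] → █
    (6,5)@(13, 11): e=[29,24,75] → █
    (7,5)@(15, 11): e=[31,8,89] → █
    (1,6)@(3, 13): e=[51,104,-27] → ·
    (2,6)@(5, 13): e=[53,88,-13] → ·
    (3,6)@(7, 13): e=[55,72,1] → █
    (3,7)@(7, 15): e=[87,72,-31] → ·
    (4,7)@(9, 15): e=[89,56,-17] → ·
  covered (14 px):
    · · · · · · · ·
    · · · · · · · ·
    · · · · · · · ·
    · · · · · · · ·
    · · · · · · · ·
    · █ █ █ █ █ █ █
    · · · █ █ █ █ █
    · · · · · · █ █
    · · · · · · · ·
    · · · · · · · ·
T2:
  2·area = 69
  edge (0, 4)→(12, 19): d=(12,15) right/bottom  bias=-1
  edge (12, 19)→(1, 11): d=(-11,-8) top-left  bias=+0
  edge (1, 11)→(0, 4): d=(-1,-7) top-left  bias=+0
    (0,3)@(1, 7): e=[21,44,4] → █
    (1,3)@(3, 7): e=[-9,60,18] → ·
    (0,4)@(1, 9): e=[45,22,2] → █
    (1,4)@(3, 9): e=[15,38,16] → █
    (2,4)@(5, 9): e=[-15,54,30] → ·
    (0,5)@(1, 11): e=[69,0,0] → █  [on edge]
    (2,5)@(5, 11): e=[9,32,28] → █
    (3,5)@(7, 11): e=[-21,48,42] → ·
    (0,6)@(1, 13): e=[93,-22,-2] → ·
    (1,6)@(3, 13): e=[63,-6,12] → ·
    (2,6)@(5, 13): e=[33,10,26] → █
    (3,6)@(7, 13): e=[3,26,40] → █
  covered (9 px):
    · · · · · · · ·
    · · · · · · · ·
    · · · · · · · ·
    █ · · · · · · ·
    █ █ · · · · · ·
    █ █ █ · · · · ·
    · · █ █ · · · ·
    · · · █ · · · ·
    · · · · · · · ·
    · · · · · · · ·
T3:
  2·area = 94  (B↔C swapped to make it positive)
  edge (14, 18)→(8, 14): d=(-6,-4) top-left  bias=+0
  edge (8, 14)→(12, 1): d=(4,-13) top-left  bias=+0
  edge (12, 1)→(14, 18): d=(2,17) right/bottom  bias=-1
    (5,2)@(11, 5): e=[66,3,25] → █
    (6,2)@(13, 5): e=[74,29,-9] → ·
    (5,3)@(11, 7): e=[54,11,29] → █
    (6,3)@(13, 7): e=[62,37,-5] → ·
    (5,4)@(11, 9): e=[42,19,33] → █
    (6,4)@(13, 9): e=[50,45,-1] → ·
    (4,5)@(9, 11): e=[22,1,71] → █
    (6,5)@(13, 11): e=[38,53,3] → █
    (7,5)@(15, 11): e=[46,79,-31] → ·
    (4,6)@(9, 13): e=[10,9,75] → █
    (7,6)@(15, 13): e=[34,87,-27] → ·
    (4,7)@(9, 15): e=[-2,17,79] → ·
  covered (12 px):
    · · · · · · · ·
    · · · · · · · ·
    · · · · · █ · ·
    · · · · · █ · ·
    · · · · · █ · ·
    · · · · █ █ █ ·
    · · · · █ █ █ ·
    · · · · · █ █ ·
    · · · · · · █ ·
    · · · · · · · ·

Z-buffer (winner per pixel, '.' = empty):
  . . . . . . . .
  . . . . . . . .
  . . . . . 3 . .
  2 . . . . 3 . .
  2 2 . . . 3 . .
  2 2 2 1 3 3 3 1
  0 0 2 2 3 3 3 1
  0 0 0 2 0 3 3 1
  0 0 0 0 0 0 3 0
  . . . . . . . .

Final: 0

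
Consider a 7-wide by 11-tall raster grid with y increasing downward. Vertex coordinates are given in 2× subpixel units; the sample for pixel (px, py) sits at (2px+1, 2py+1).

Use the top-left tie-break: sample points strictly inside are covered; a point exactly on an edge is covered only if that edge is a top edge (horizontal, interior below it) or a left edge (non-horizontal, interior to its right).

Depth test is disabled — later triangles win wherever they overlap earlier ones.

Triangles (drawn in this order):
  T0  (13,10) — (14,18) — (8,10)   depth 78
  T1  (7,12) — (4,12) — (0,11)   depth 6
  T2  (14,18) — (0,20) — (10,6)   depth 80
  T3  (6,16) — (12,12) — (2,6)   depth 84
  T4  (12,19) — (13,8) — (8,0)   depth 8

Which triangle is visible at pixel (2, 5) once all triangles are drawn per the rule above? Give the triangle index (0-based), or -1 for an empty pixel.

T0:
  2·area = 40
  edge (13, 10)→(14, 18): d=(1,8) right/bottom  bias=-1
  edge (14, 18)→(8, 10): d=(-6,-8) top-left  bias=+0
  edge (8, 10)→(13, 10): d=(5,0) top-left  bias=+0
    (4,5)@(9, 11): e=[33,2,5] → X
    (5,5)@(11, 11): e=[17,18,5] → X
    (6,5)@(13, 11): e=[1,34,5] → X
    (4,6)@(9, 13): e=[35,-10,15] → .
    (5,6)@(11, 13): e=[19,6,15] → X
    (5,7)@(11, 15): e=[21,-6,25] → .
    (6,7)@(13, 15): e=[5,10,25] → X
    (6,8)@(13, 17): e=[7,-2,35] → .
  covered (6 px):
    . . . . . . .
    . . . . . . .
    . . . . . . .
    . . . . . . .
    . . . . . . .
    . . . . X X X
    . . . . . X X
    . . . . . . X
    . . . . . . .
    . . . . . . .
    . . . . . . .
T1:
  2·area = 3
  edge (7, 12)→(4, 12): d=(-3,0) right/bottom  bias=-1
  edge (4, 12)→(0, 11): d=(-4,-1) top-left  bias=+0
  edge (0, 11)→(7, 12): d=(7,1) right/bottom  bias=-1
  covered (0 px):
    . . . . . . .
    . . . . . . .
    . . . . . . .
    . . . . . . .
    . . . . . . .
    . . . . . . .
    . . . . . . .
    . . . . . . .
    . . . . . . .
    . . . . . . .
    . . . . . . .
T2:
  2·area = 176
  edge (14, 18)→(0, 20): d=(-14,2) right/bottom  bias=-1
  edge (0, 20)→(10, 6): d=(10,-14) top-left  bias=+0
  edge (10, 6)→(14, 18): d=(4,12) right/bottom  bias=-1
    (4,1)@(9, 3): e=[220,-44,0] → .  [on edge]
    (4,4)@(9, 9): e=[136,16,24] → X
    (5,4)@(11, 9): e=[132,44,0] → .  [on edge]
    (3,5)@(7, 11): e=[112,8,56] → X
    (5,5)@(11, 11): e=[104,64,8] → X
    (6,5)@(13, 11): e=[100,92,-16] → .
    (2,6)@(5, 13): e=[88,0,88] → X  [on edge]
    (6,6)@(13, 13): e=[72,112,-8] → .
    (2,7)@(5, 15): e=[60,20,96] → X
    (6,7)@(13, 15): e=[44,132,0] → .  [on edge]
    (1,8)@(3, 17): e=[36,12,128] → X
    (6,8)@(13, 17): e=[16,152,8] → X
    (3,9)@(7, 19): e=[0,88,88] → .  [on edge]
  covered (21 px):
    . . . . . . .
    . . . . . . .
    . . . . . . .
    . . . . . . .
    . . . . X . .
    . . . X X X .
    . . X X X X .
    . . X X X X .
    . X X X X X X
    X X X . . . .
    . . . . . . .
T3:
  2·area = 76  (B↔C swapped to make it positive)
  edge (6, 16)→(2, 6): d=(-4,-10) top-left  bias=+0
  edge (2, 6)→(12, 12): d=(10,6) right/bottom  bias=-1
  edge (12, 12)→(6, 16): d=(-6,4) right/bottom  bias=-1
    (1,3)@(3, 7): e=[6,4,66] → X
    (2,3)@(5, 7): e=[26,-8,58] → .
    (1,4)@(3, 9): e=[-2,24,54] → .
    (2,4)@(5, 9): e=[18,12,46] → X
    (3,4)@(7, 9): e=[38,0,38] → .  [on edge]
    (2,5)@(5, 11): e=[10,32,34] → X
    (3,5)@(7, 11): e=[30,20,26] → X
    (4,5)@(9, 11): e=[50,8,18] → X
    (5,5)@(11, 11): e=[70,-4,10] → .
    (2,6)@(5, 13): e=[2,52,22] → X
    (5,6)@(11, 13): e=[62,16,-2] → .
    (2,7)@(5, 15): e=[-6,72,10] → .
  covered (9 px):
    . . . . . . .
    . . . . . . .
    . . . . . . .
    . X . . . . .
    . . X . . . .
    . . X X X . .
    . . X X X . .
    . . . X . . .
    . . . . . . .
    . . . . . . .
    . . . . . . .
T4:
  2·area = 63  (B↔C swapped to make it positive)
  edge (12, 19)→(8, 0): d=(-4,-19) top-left  bias=+0
  edge (8, 0)→(13, 8): d=(5,8) right/bottom  bias=-1
  edge (13, 8)→(12, 19): d=(-1,11) right/bottom  bias=-1
    (4,1)@(9, 3): e=[7,7,49] → X
    (5,1)@(11, 3): e=[45,-9,27] → .
    (4,2)@(9, 5): e=[-1,17,47] → .
    (5,2)@(11, 5): e=[37,1,25] → X
    (6,2)@(13, 5): e=[75,-15,3] → .
    (5,3)@(11, 7): e=[29,11,23] → X
    (6,3)@(13, 7): e=[67,-5,1] → .
    (5,4)@(11, 9): e=[21,21,21] → X
    (6,4)@(13, 9): e=[59,5,-1] → .
    (5,5)@(11, 11): e=[13,31,19] → X
    (6,5)@(13, 11): e=[51,15,-3] → .
    (5,6)@(11, 13): e=[5,41,17] → X
  covered (6 px):
    . . . . . . .
    . . . . X . .
    . . . . . X .
    . . . . . X .
    . . . . . X .
    . . . . . X .
    . . . . . X .
    . . . . . . .
    . . . . . . .
    . . . . . . .
    . . . . . . .

Z-buffer (winner per pixel, '.' = empty):
  . . . . . . .
  . . . . 4 . .
  . . . . . 4 .
  . 3 . . . 4 .
  . . 3 . 2 4 .
  . . 3 3 3 4 0
  . . 3 3 3 4 0
  . . 2 3 2 2 0
  . 2 2 2 2 2 2
  2 2 2 . . . .
  . . . . . . .

Answer: 3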